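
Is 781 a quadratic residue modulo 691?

no

(781|691)
  = (90|691)    [781 ≡ 90 mod 691]
  = -(45|691)    [691 ≡ 3 mod 8 ⇒ (2|691) = -1]
  = -(691|45)    [QR: 45 ≡ 1 mod 4, sign kept]
  = -(16|45)    [691 ≡ 16 mod 45]
  = -(1|45)    [45 ≡ 5 mod 8 ⇒ (2|45)^4 = +1]
  = -1    [(1|45) = 1]
The Legendre symbol is -1, so x^2 ≡ 781 (mod 691) has no solution.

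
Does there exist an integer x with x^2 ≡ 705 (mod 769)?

yes

705 ≡ 1 (mod 4), so quadratic reciprocity gives (705/769) = (769/705). Reduce: 769 ≡ 64 (mod 705). Now have (64/705).
Factor out 2: 64 = 2^6. Since 705 ≡ 1 (mod 8), (2/705) = +1, and (2/705)^6 = +1. Now have (1/705).
(1/705) = 1. Collecting the sign factors: 1.
The Legendre symbol is 1, so x^2 ≡ 705 (mod 769) has solution.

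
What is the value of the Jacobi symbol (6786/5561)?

1

Reduce the numerator: 6786 ≡ 1225 (mod 5561), so (6786/5561) = (1225/5561).
1225 ≡ 1 (mod 4), so quadratic reciprocity gives (1225/5561) = (5561/1225). Reduce: 5561 ≡ 661 (mod 1225). Now have (661/1225).
661 ≡ 1 (mod 4), so quadratic reciprocity gives (661/1225) = (1225/661). Reduce: 1225 ≡ 564 (mod 661). Now have (564/661).
Factor out 2: 564 = 2^2·141. Since 661 ≡ 5 (mod 8), (2/661) = -1, and (2/661)^2 = +1. Now have (141/661).
141 ≡ 1 (mod 4), so quadratic reciprocity gives (141/661) = (661/141). Reduce: 661 ≡ 97 (mod 141). Now have (97/141).
97 ≡ 1 (mod 4), so quadratic reciprocity gives (97/141) = (141/97). Reduce: 141 ≡ 44 (mod 97). Now have (44/97).
Factor out 2: 44 = 2^2·11. Since 97 ≡ 1 (mod 8), (2/97) = +1, and (2/97)^2 = +1. Now have (11/97).
97 ≡ 1 (mod 4), so quadratic reciprocity gives (11/97) = (97/11). Reduce: 97 ≡ 9 (mod 11). Now have (9/11).
9 ≡ 1 (mod 4), so quadratic reciprocity gives (9/11) = (11/9). Reduce: 11 ≡ 2 (mod 9). Now have (2/9).
Factor out 2: 2 = 2. Since 9 ≡ 1 (mod 8), (2/9) = +1. Now have (1/9).
(1/9) = 1. Collecting the sign factors: 1.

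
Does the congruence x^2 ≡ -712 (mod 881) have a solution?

yes

Reduce the numerator: -712 ≡ 169 (mod 881), so (-712|881) = (169|881).
169 ≡ 1 (mod 4), so quadratic reciprocity gives (169|881) = (881|169). Reduce: 881 ≡ 36 (mod 169). Now have (36|169).
Factor out 2: 36 = 2^2·9. Since 169 ≡ 1 (mod 8), (2|169) = +1, and (2|169)^2 = +1. Now have (9|169).
9 ≡ 1 (mod 4), so quadratic reciprocity gives (9|169) = (169|9). Reduce: 169 ≡ 7 (mod 9). Now have (7|9).
9 ≡ 1 (mod 4), so quadratic reciprocity gives (7|9) = (9|7). Reduce: 9 ≡ 2 (mod 7). Now have (2|7).
Factor out 2: 2 = 2. Since 7 ≡ 7 (mod 8), (2|7) = +1. Now have (1|7).
(1|7) = 1. Collecting the sign factors: 1.
(-712|881) = 1, and 881 is prime, so -712 is a quadratic residue mod 881.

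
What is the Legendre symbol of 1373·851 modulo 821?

1

By multiplicativity, (1373·851 / 821) = (1373 / 821)·(851 / 821).
First factor (1373 / 821):
Reduce the numerator: 1373 ≡ 552 (mod 821), so (1373 / 821) = (552 / 821).
Factor out 2: 552 = 2^3·69. Since 821 ≡ 5 (mod 8), (2 / 821) = -1, and (2 / 821)^3 = -1. Now have -(69 / 821).
69 ≡ 1 (mod 4), so quadratic reciprocity gives (69 / 821) = (821 / 69). Reduce: 821 ≡ 62 (mod 69). Now have -(62 / 69).
Factor out 2: 62 = 2·31. Since 69 ≡ 5 (mod 8), (2 / 69) = -1. Now have (31 / 69).
69 ≡ 1 (mod 4), so quadratic reciprocity gives (31 / 69) = (69 / 31). Reduce: 69 ≡ 7 (mod 31). Now have (7 / 31).
Both 7 ≡ 3 and 31 ≡ 3 (mod 4), so reciprocity gives (7 / 31) = -(31 / 7). Reduce: 31 ≡ 3 (mod 7). Now have -(3 / 7).
Both 3 ≡ 3 and 7 ≡ 3 (mod 4), so reciprocity gives (3 / 7) = -(7 / 3). Reduce: 7 ≡ 1 (mod 3). Now have (1 / 3).
(1 / 3) = 1. Collecting the sign factors: 1.
Second factor (851 / 821):
Reduce the numerator: 851 ≡ 30 (mod 821), so (851 / 821) = (30 / 821).
Factor out 2: 30 = 2·15. Since 821 ≡ 5 (mod 8), (2 / 821) = -1. Now have -(15 / 821).
821 ≡ 1 (mod 4), so quadratic reciprocity gives (15 / 821) = (821 / 15). Reduce: 821 ≡ 11 (mod 15). Now have -(11 / 15).
Both 11 ≡ 3 and 15 ≡ 3 (mod 4), so reciprocity gives (11 / 15) = -(15 / 11). Reduce: 15 ≡ 4 (mod 11). Now have (4 / 11).
Factor out 2: 4 = 2^2. Since 11 ≡ 3 (mod 8), (2 / 11) = -1, and (2 / 11)^2 = +1. Now have (1 / 11).
(1 / 11) = 1. Collecting the sign factors: 1.
Product: (1)·(1) = 1.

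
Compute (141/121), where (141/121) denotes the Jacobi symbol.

(141/121)
  = (20/121)    [141 ≡ 20 mod 121]
  = (5/121)    [121 ≡ 1 mod 8 ⇒ (2/121)^2 = +1]
  = (121/5)    [QR: 5 ≡ 1 mod 4, sign kept]
  = (1/5)    [121 ≡ 1 mod 5]
  = 1    [(1/5) = 1]

1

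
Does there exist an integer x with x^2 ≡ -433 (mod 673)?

Reduce the numerator: -433 ≡ 240 (mod 673), so (-433|673) = (240|673).
Factor out 2: 240 = 2^4·15. Since 673 ≡ 1 (mod 8), (2|673) = +1, and (2|673)^4 = +1. Now have (15|673).
673 ≡ 1 (mod 4), so quadratic reciprocity gives (15|673) = (673|15). Reduce: 673 ≡ 13 (mod 15). Now have (13|15).
13 ≡ 1 (mod 4), so quadratic reciprocity gives (13|15) = (15|13). Reduce: 15 ≡ 2 (mod 13). Now have (2|13).
Factor out 2: 2 = 2. Since 13 ≡ 5 (mod 8), (2|13) = -1. Now have -(1|13).
(1|13) = 1. Collecting the sign factors: -1.
(-433|673) = -1, and 673 is prime, so -433 is not a quadratic residue mod 673.

no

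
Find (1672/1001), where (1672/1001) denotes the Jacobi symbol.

0

(1672/1001)
  = (671/1001)    [1672 ≡ 671 mod 1001]
  = (1001/671)    [QR: 1001 ≡ 1 mod 4, sign kept]
  = (330/671)    [1001 ≡ 330 mod 671]
  = (165/671)    [671 ≡ 7 mod 8 ⇒ (2/671) = +1]
  = (671/165)    [QR: 165 ≡ 1 mod 4, sign kept]
  = (11/165)    [671 ≡ 11 mod 165]
  = (165/11)    [QR: 165 ≡ 1 mod 4, sign kept]
  = (0/11)    [165 ≡ 0 mod 11]
  = 0    [numerator 0, gcd > 1]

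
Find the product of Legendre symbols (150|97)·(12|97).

By multiplicativity, (150·12|97) = (150|97)·(12|97).
First factor (150|97):
(150|97)
  = (53|97)    [150 ≡ 53 mod 97]
  = (97|53)    [QR: 53 ≡ 1 mod 4, sign kept]
  = (44|53)    [97 ≡ 44 mod 53]
  = (11|53)    [53 ≡ 5 mod 8 ⇒ (2|53)^2 = +1]
  = (53|11)    [QR: 53 ≡ 1 mod 4, sign kept]
  = (9|11)    [53 ≡ 9 mod 11]
  = (11|9)    [QR: 9 ≡ 1 mod 4, sign kept]
  = (2|9)    [11 ≡ 2 mod 9]
  = (1|9)    [9 ≡ 1 mod 8 ⇒ (2|9) = +1]
  = 1    [(1|9) = 1]
Second factor (12|97):
(12|97)
  = (3|97)    [97 ≡ 1 mod 8 ⇒ (2|97)^2 = +1]
  = (97|3)    [QR: 97 ≡ 1 mod 4, sign kept]
  = (1|3)    [97 ≡ 1 mod 3]
  = 1    [(1|3) = 1]
Product: (1)·(1) = 1.

1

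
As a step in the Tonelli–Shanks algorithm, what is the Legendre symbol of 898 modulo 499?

Reduce the numerator: 898 ≡ 399 (mod 499), so (898|499) = (399|499).
Both 399 ≡ 3 and 499 ≡ 3 (mod 4), so reciprocity gives (399|499) = -(499|399). Reduce: 499 ≡ 100 (mod 399). Now have -(100|399).
Factor out 2: 100 = 2^2·25. Since 399 ≡ 7 (mod 8), (2|399) = +1, and (2|399)^2 = +1. Now have -(25|399).
25 ≡ 1 (mod 4), so quadratic reciprocity gives (25|399) = (399|25). Reduce: 399 ≡ 24 (mod 25). Now have -(24|25).
Factor out 2: 24 = 2^3·3. Since 25 ≡ 1 (mod 8), (2|25) = +1, and (2|25)^3 = +1. Now have -(3|25).
25 ≡ 1 (mod 4), so quadratic reciprocity gives (3|25) = (25|3). Reduce: 25 ≡ 1 (mod 3). Now have -(1|3).
(1|3) = 1. Collecting the sign factors: -1.

-1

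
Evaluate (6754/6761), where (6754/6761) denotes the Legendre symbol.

(6754/6761)
  = (3377/6761)    [6761 ≡ 1 mod 8 ⇒ (2/6761) = +1]
  = (6761/3377)    [QR: 3377 ≡ 1 mod 4, sign kept]
  = (7/3377)    [6761 ≡ 7 mod 3377]
  = (3377/7)    [QR: 3377 ≡ 1 mod 4, sign kept]
  = (3/7)    [3377 ≡ 3 mod 7]
  = -(7/3)    [QR: both ≡ 3 mod 4, sign flips]
  = -(1/3)    [7 ≡ 1 mod 3]
  = -1    [(1/3) = 1]

-1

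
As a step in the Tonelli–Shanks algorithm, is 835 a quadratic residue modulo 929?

yes

929 ≡ 1 (mod 4), so quadratic reciprocity gives (835|929) = (929|835). Reduce: 929 ≡ 94 (mod 835). Now have (94|835).
Factor out 2: 94 = 2·47. Since 835 ≡ 3 (mod 8), (2|835) = -1. Now have -(47|835).
Both 47 ≡ 3 and 835 ≡ 3 (mod 4), so reciprocity gives (47|835) = -(835|47). Reduce: 835 ≡ 36 (mod 47). Now have (36|47).
Factor out 2: 36 = 2^2·9. Since 47 ≡ 7 (mod 8), (2|47) = +1, and (2|47)^2 = +1. Now have (9|47).
9 ≡ 1 (mod 4), so quadratic reciprocity gives (9|47) = (47|9). Reduce: 47 ≡ 2 (mod 9). Now have (2|9).
Factor out 2: 2 = 2. Since 9 ≡ 1 (mod 8), (2|9) = +1. Now have (1|9).
(1|9) = 1. Collecting the sign factors: 1.
(835|929) = 1, and 929 is prime, so 835 is a quadratic residue mod 929.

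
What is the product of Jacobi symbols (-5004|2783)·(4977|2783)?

-1

By multiplicativity, (-5004·4977|2783) = (-5004|2783)·(4977|2783).
First factor (-5004|2783):
Pull out -1: (-5004|2783) = (-1|2783)·(5004|2783). Since 2783 ≡ 3 (mod 4), (-1|2783) = -1. Now have -(5004|2783).
Reduce the numerator: 5004 ≡ 2221 (mod 2783), so (5004|2783) = (2221|2783).
2221 ≡ 1 (mod 4), so quadratic reciprocity gives (2221|2783) = (2783|2221). Reduce: 2783 ≡ 562 (mod 2221). Now have -(562|2221).
Factor out 2: 562 = 2·281. Since 2221 ≡ 5 (mod 8), (2|2221) = -1. Now have (281|2221).
281 ≡ 1 (mod 4), so quadratic reciprocity gives (281|2221) = (2221|281). Reduce: 2221 ≡ 254 (mod 281). Now have (254|281).
Factor out 2: 254 = 2·127. Since 281 ≡ 1 (mod 8), (2|281) = +1. Now have (127|281).
281 ≡ 1 (mod 4), so quadratic reciprocity gives (127|281) = (281|127). Reduce: 281 ≡ 27 (mod 127). Now have (27|127).
Both 27 ≡ 3 and 127 ≡ 3 (mod 4), so reciprocity gives (27|127) = -(127|27). Reduce: 127 ≡ 19 (mod 27). Now have -(19|27).
Both 19 ≡ 3 and 27 ≡ 3 (mod 4), so reciprocity gives (19|27) = -(27|19). Reduce: 27 ≡ 8 (mod 19). Now have (8|19).
Factor out 2: 8 = 2^3. Since 19 ≡ 3 (mod 8), (2|19) = -1, and (2|19)^3 = -1. Now have -(1|19).
(1|19) = 1. Collecting the sign factors: -1.
Second factor (4977|2783):
Reduce the numerator: 4977 ≡ 2194 (mod 2783), so (4977|2783) = (2194|2783).
Factor out 2: 2194 = 2·1097. Since 2783 ≡ 7 (mod 8), (2|2783) = +1. Now have (1097|2783).
1097 ≡ 1 (mod 4), so quadratic reciprocity gives (1097|2783) = (2783|1097). Reduce: 2783 ≡ 589 (mod 1097). Now have (589|1097).
589 ≡ 1 (mod 4), so quadratic reciprocity gives (589|1097) = (1097|589). Reduce: 1097 ≡ 508 (mod 589). Now have (508|589).
Factor out 2: 508 = 2^2·127. Since 589 ≡ 5 (mod 8), (2|589) = -1, and (2|589)^2 = +1. Now have (127|589).
589 ≡ 1 (mod 4), so quadratic reciprocity gives (127|589) = (589|127). Reduce: 589 ≡ 81 (mod 127). Now have (81|127).
81 ≡ 1 (mod 4), so quadratic reciprocity gives (81|127) = (127|81). Reduce: 127 ≡ 46 (mod 81). Now have (46|81).
Factor out 2: 46 = 2·23. Since 81 ≡ 1 (mod 8), (2|81) = +1. Now have (23|81).
81 ≡ 1 (mod 4), so quadratic reciprocity gives (23|81) = (81|23). Reduce: 81 ≡ 12 (mod 23). Now have (12|23).
Factor out 2: 12 = 2^2·3. Since 23 ≡ 7 (mod 8), (2|23) = +1, and (2|23)^2 = +1. Now have (3|23).
Both 3 ≡ 3 and 23 ≡ 3 (mod 4), so reciprocity gives (3|23) = -(23|3). Reduce: 23 ≡ 2 (mod 3). Now have -(2|3).
Factor out 2: 2 = 2. Since 3 ≡ 3 (mod 8), (2|3) = -1. Now have (1|3).
(1|3) = 1. Collecting the sign factors: 1.
Product: (-1)·(1) = -1.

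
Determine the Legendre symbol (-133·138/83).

By multiplicativity, (-133·138/83) = (-133/83)·(138/83).
First factor (-133/83):
(-133/83)
  = (33/83)    [-133 ≡ 33 mod 83]
  = (83/33)    [QR: 33 ≡ 1 mod 4, sign kept]
  = (17/33)    [83 ≡ 17 mod 33]
  = (33/17)    [QR: 17 ≡ 1 mod 4, sign kept]
  = (16/17)    [33 ≡ 16 mod 17]
  = (1/17)    [17 ≡ 1 mod 8 ⇒ (2/17)^4 = +1]
  = 1    [(1/17) = 1]
Second factor (138/83):
(138/83)
  = (55/83)    [138 ≡ 55 mod 83]
  = -(83/55)    [QR: both ≡ 3 mod 4, sign flips]
  = -(28/55)    [83 ≡ 28 mod 55]
  = -(7/55)    [55 ≡ 7 mod 8 ⇒ (2/55)^2 = +1]
  = (55/7)    [QR: both ≡ 3 mod 4, sign flips]
  = (6/7)    [55 ≡ 6 mod 7]
  = (3/7)    [7 ≡ 7 mod 8 ⇒ (2/7) = +1]
  = -(7/3)    [QR: both ≡ 3 mod 4, sign flips]
  = -(1/3)    [7 ≡ 1 mod 3]
  = -1    [(1/3) = 1]
Product: (1)·(-1) = -1.

-1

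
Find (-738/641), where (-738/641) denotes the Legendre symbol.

-1

Reduce the numerator: -738 ≡ 544 (mod 641), so (-738/641) = (544/641).
Factor out 2: 544 = 2^5·17. Since 641 ≡ 1 (mod 8), (2/641) = +1, and (2/641)^5 = +1. Now have (17/641).
17 ≡ 1 (mod 4), so quadratic reciprocity gives (17/641) = (641/17). Reduce: 641 ≡ 12 (mod 17). Now have (12/17).
Factor out 2: 12 = 2^2·3. Since 17 ≡ 1 (mod 8), (2/17) = +1, and (2/17)^2 = +1. Now have (3/17).
17 ≡ 1 (mod 4), so quadratic reciprocity gives (3/17) = (17/3). Reduce: 17 ≡ 2 (mod 3). Now have (2/3).
Factor out 2: 2 = 2. Since 3 ≡ 3 (mod 8), (2/3) = -1. Now have -(1/3).
(1/3) = 1. Collecting the sign factors: -1.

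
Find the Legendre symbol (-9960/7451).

Pull out -1: (-9960/7451) = (-1/7451)·(9960/7451). Since 7451 ≡ 3 (mod 4), (-1/7451) = -1. Now have -(9960/7451).
Reduce the numerator: 9960 ≡ 2509 (mod 7451), so (9960/7451) = (2509/7451).
2509 ≡ 1 (mod 4), so quadratic reciprocity gives (2509/7451) = (7451/2509). Reduce: 7451 ≡ 2433 (mod 2509). Now have -(2433/2509).
2433 ≡ 1 (mod 4), so quadratic reciprocity gives (2433/2509) = (2509/2433). Reduce: 2509 ≡ 76 (mod 2433). Now have -(76/2433).
Factor out 2: 76 = 2^2·19. Since 2433 ≡ 1 (mod 8), (2/2433) = +1, and (2/2433)^2 = +1. Now have -(19/2433).
2433 ≡ 1 (mod 4), so quadratic reciprocity gives (19/2433) = (2433/19). Reduce: 2433 ≡ 1 (mod 19). Now have -(1/19).
(1/19) = 1. Collecting the sign factors: -1.

-1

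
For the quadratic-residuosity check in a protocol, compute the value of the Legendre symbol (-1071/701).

1

Pull out -1: (-1071/701) = (-1/701)·(1071/701). Since 701 ≡ 1 (mod 4), (-1/701) = +1. Now have (1071/701).
Reduce the numerator: 1071 ≡ 370 (mod 701), so (1071/701) = (370/701).
Factor out 2: 370 = 2·185. Since 701 ≡ 5 (mod 8), (2/701) = -1. Now have -(185/701).
185 ≡ 1 (mod 4), so quadratic reciprocity gives (185/701) = (701/185). Reduce: 701 ≡ 146 (mod 185). Now have -(146/185).
Factor out 2: 146 = 2·73. Since 185 ≡ 1 (mod 8), (2/185) = +1. Now have -(73/185).
73 ≡ 1 (mod 4), so quadratic reciprocity gives (73/185) = (185/73). Reduce: 185 ≡ 39 (mod 73). Now have -(39/73).
73 ≡ 1 (mod 4), so quadratic reciprocity gives (39/73) = (73/39). Reduce: 73 ≡ 34 (mod 39). Now have -(34/39).
Factor out 2: 34 = 2·17. Since 39 ≡ 7 (mod 8), (2/39) = +1. Now have -(17/39).
17 ≡ 1 (mod 4), so quadratic reciprocity gives (17/39) = (39/17). Reduce: 39 ≡ 5 (mod 17). Now have -(5/17).
5 ≡ 1 (mod 4), so quadratic reciprocity gives (5/17) = (17/5). Reduce: 17 ≡ 2 (mod 5). Now have -(2/5).
Factor out 2: 2 = 2. Since 5 ≡ 5 (mod 8), (2/5) = -1. Now have (1/5).
(1/5) = 1. Collecting the sign factors: 1.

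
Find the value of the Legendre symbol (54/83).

-1

(54/83)
  = -(27/83)    [83 ≡ 3 mod 8 ⇒ (2/83) = -1]
  = (83/27)    [QR: both ≡ 3 mod 4, sign flips]
  = (2/27)    [83 ≡ 2 mod 27]
  = -(1/27)    [27 ≡ 3 mod 8 ⇒ (2/27) = -1]
  = -1    [(1/27) = 1]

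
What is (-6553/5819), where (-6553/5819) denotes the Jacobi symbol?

(-6553/5819)
  = (5085/5819)    [-6553 ≡ 5085 mod 5819]
  = (5819/5085)    [QR: 5085 ≡ 1 mod 4, sign kept]
  = (734/5085)    [5819 ≡ 734 mod 5085]
  = -(367/5085)    [5085 ≡ 5 mod 8 ⇒ (2/5085) = -1]
  = -(5085/367)    [QR: 5085 ≡ 1 mod 4, sign kept]
  = -(314/367)    [5085 ≡ 314 mod 367]
  = -(157/367)    [367 ≡ 7 mod 8 ⇒ (2/367) = +1]
  = -(367/157)    [QR: 157 ≡ 1 mod 4, sign kept]
  = -(53/157)    [367 ≡ 53 mod 157]
  = -(157/53)    [QR: 53 ≡ 1 mod 4, sign kept]
  = -(51/53)    [157 ≡ 51 mod 53]
  = -(53/51)    [QR: 53 ≡ 1 mod 4, sign kept]
  = -(2/51)    [53 ≡ 2 mod 51]
  = (1/51)    [51 ≡ 3 mod 8 ⇒ (2/51) = -1]
  = 1    [(1/51) = 1]

1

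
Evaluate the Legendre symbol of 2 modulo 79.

Factor out 2: 2 = 2. Since 79 ≡ 7 (mod 8), (2|79) = +1. Now have (1|79).
(1|79) = 1. Collecting the sign factors: 1.

1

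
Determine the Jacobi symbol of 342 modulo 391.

-1

Factor out 2: 342 = 2·171. Since 391 ≡ 7 (mod 8), (2|391) = +1. Now have (171|391).
Both 171 ≡ 3 and 391 ≡ 3 (mod 4), so reciprocity gives (171|391) = -(391|171). Reduce: 391 ≡ 49 (mod 171). Now have -(49|171).
49 ≡ 1 (mod 4), so quadratic reciprocity gives (49|171) = (171|49). Reduce: 171 ≡ 24 (mod 49). Now have -(24|49).
Factor out 2: 24 = 2^3·3. Since 49 ≡ 1 (mod 8), (2|49) = +1, and (2|49)^3 = +1. Now have -(3|49).
49 ≡ 1 (mod 4), so quadratic reciprocity gives (3|49) = (49|3). Reduce: 49 ≡ 1 (mod 3). Now have -(1|3).
(1|3) = 1. Collecting the sign factors: -1.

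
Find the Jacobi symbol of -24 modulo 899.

Reduce the numerator: -24 ≡ 875 (mod 899), so (-24 / 899) = (875 / 899).
Both 875 ≡ 3 and 899 ≡ 3 (mod 4), so reciprocity gives (875 / 899) = -(899 / 875). Reduce: 899 ≡ 24 (mod 875). Now have -(24 / 875).
Factor out 2: 24 = 2^3·3. Since 875 ≡ 3 (mod 8), (2 / 875) = -1, and (2 / 875)^3 = -1. Now have (3 / 875).
Both 3 ≡ 3 and 875 ≡ 3 (mod 4), so reciprocity gives (3 / 875) = -(875 / 3). Reduce: 875 ≡ 2 (mod 3). Now have -(2 / 3).
Factor out 2: 2 = 2. Since 3 ≡ 3 (mod 8), (2 / 3) = -1. Now have (1 / 3).
(1 / 3) = 1. Collecting the sign factors: 1.

1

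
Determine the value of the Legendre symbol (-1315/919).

(-1315/919)
  = (523/919)    [-1315 ≡ 523 mod 919]
  = -(919/523)    [QR: both ≡ 3 mod 4, sign flips]
  = -(396/523)    [919 ≡ 396 mod 523]
  = -(99/523)    [523 ≡ 3 mod 8 ⇒ (2/523)^2 = +1]
  = (523/99)    [QR: both ≡ 3 mod 4, sign flips]
  = (28/99)    [523 ≡ 28 mod 99]
  = (7/99)    [99 ≡ 3 mod 8 ⇒ (2/99)^2 = +1]
  = -(99/7)    [QR: both ≡ 3 mod 4, sign flips]
  = -(1/7)    [99 ≡ 1 mod 7]
  = -1    [(1/7) = 1]

-1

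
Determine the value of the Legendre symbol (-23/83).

Reduce the numerator: -23 ≡ 60 (mod 83), so (-23/83) = (60/83).
Factor out 2: 60 = 2^2·15. Since 83 ≡ 3 (mod 8), (2/83) = -1, and (2/83)^2 = +1. Now have (15/83).
Both 15 ≡ 3 and 83 ≡ 3 (mod 4), so reciprocity gives (15/83) = -(83/15). Reduce: 83 ≡ 8 (mod 15). Now have -(8/15).
Factor out 2: 8 = 2^3. Since 15 ≡ 7 (mod 8), (2/15) = +1, and (2/15)^3 = +1. Now have -(1/15).
(1/15) = 1. Collecting the sign factors: -1.

-1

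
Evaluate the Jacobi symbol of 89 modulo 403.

1

89 ≡ 1 (mod 4), so quadratic reciprocity gives (89/403) = (403/89). Reduce: 403 ≡ 47 (mod 89). Now have (47/89).
89 ≡ 1 (mod 4), so quadratic reciprocity gives (47/89) = (89/47). Reduce: 89 ≡ 42 (mod 47). Now have (42/47).
Factor out 2: 42 = 2·21. Since 47 ≡ 7 (mod 8), (2/47) = +1. Now have (21/47).
21 ≡ 1 (mod 4), so quadratic reciprocity gives (21/47) = (47/21). Reduce: 47 ≡ 5 (mod 21). Now have (5/21).
5 ≡ 1 (mod 4), so quadratic reciprocity gives (5/21) = (21/5). Reduce: 21 ≡ 1 (mod 5). Now have (1/5).
(1/5) = 1. Collecting the sign factors: 1.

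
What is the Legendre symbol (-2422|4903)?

(-2422|4903)
  = -(2422|4903)    [4903 ≡ 3 mod 4 ⇒ (-1|4903) = -1]
  = -(1211|4903)    [4903 ≡ 7 mod 8 ⇒ (2|4903) = +1]
  = (4903|1211)    [QR: both ≡ 3 mod 4, sign flips]
  = (59|1211)    [4903 ≡ 59 mod 1211]
  = -(1211|59)    [QR: both ≡ 3 mod 4, sign flips]
  = -(31|59)    [1211 ≡ 31 mod 59]
  = (59|31)    [QR: both ≡ 3 mod 4, sign flips]
  = (28|31)    [59 ≡ 28 mod 31]
  = (7|31)    [31 ≡ 7 mod 8 ⇒ (2|31)^2 = +1]
  = -(31|7)    [QR: both ≡ 3 mod 4, sign flips]
  = -(3|7)    [31 ≡ 3 mod 7]
  = (7|3)    [QR: both ≡ 3 mod 4, sign flips]
  = (1|3)    [7 ≡ 1 mod 3]
  = 1    [(1|3) = 1]

1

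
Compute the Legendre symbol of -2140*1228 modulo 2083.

By multiplicativity, (-2140·1228|2083) = (-2140|2083)·(1228|2083).
First factor (-2140|2083):
Reduce the numerator: -2140 ≡ 2026 (mod 2083), so (-2140|2083) = (2026|2083).
Factor out 2: 2026 = 2·1013. Since 2083 ≡ 3 (mod 8), (2|2083) = -1. Now have -(1013|2083).
1013 ≡ 1 (mod 4), so quadratic reciprocity gives (1013|2083) = (2083|1013). Reduce: 2083 ≡ 57 (mod 1013). Now have -(57|1013).
57 ≡ 1 (mod 4), so quadratic reciprocity gives (57|1013) = (1013|57). Reduce: 1013 ≡ 44 (mod 57). Now have -(44|57).
Factor out 2: 44 = 2^2·11. Since 57 ≡ 1 (mod 8), (2|57) = +1, and (2|57)^2 = +1. Now have -(11|57).
57 ≡ 1 (mod 4), so quadratic reciprocity gives (11|57) = (57|11). Reduce: 57 ≡ 2 (mod 11). Now have -(2|11).
Factor out 2: 2 = 2. Since 11 ≡ 3 (mod 8), (2|11) = -1. Now have (1|11).
(1|11) = 1. Collecting the sign factors: 1.
Second factor (1228|2083):
Factor out 2: 1228 = 2^2·307. Since 2083 ≡ 3 (mod 8), (2|2083) = -1, and (2|2083)^2 = +1. Now have (307|2083).
Both 307 ≡ 3 and 2083 ≡ 3 (mod 4), so reciprocity gives (307|2083) = -(2083|307). Reduce: 2083 ≡ 241 (mod 307). Now have -(241|307).
241 ≡ 1 (mod 4), so quadratic reciprocity gives (241|307) = (307|241). Reduce: 307 ≡ 66 (mod 241). Now have -(66|241).
Factor out 2: 66 = 2·33. Since 241 ≡ 1 (mod 8), (2|241) = +1. Now have -(33|241).
33 ≡ 1 (mod 4), so quadratic reciprocity gives (33|241) = (241|33). Reduce: 241 ≡ 10 (mod 33). Now have -(10|33).
Factor out 2: 10 = 2·5. Since 33 ≡ 1 (mod 8), (2|33) = +1. Now have -(5|33).
5 ≡ 1 (mod 4), so quadratic reciprocity gives (5|33) = (33|5). Reduce: 33 ≡ 3 (mod 5). Now have -(3|5).
5 ≡ 1 (mod 4), so quadratic reciprocity gives (3|5) = (5|3). Reduce: 5 ≡ 2 (mod 3). Now have -(2|3).
Factor out 2: 2 = 2. Since 3 ≡ 3 (mod 8), (2|3) = -1. Now have (1|3).
(1|3) = 1. Collecting the sign factors: 1.
Product: (1)·(1) = 1.

1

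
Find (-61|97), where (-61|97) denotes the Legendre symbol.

1

Reduce the numerator: -61 ≡ 36 (mod 97), so (-61|97) = (36|97).
Factor out 2: 36 = 2^2·9. Since 97 ≡ 1 (mod 8), (2|97) = +1, and (2|97)^2 = +1. Now have (9|97).
9 ≡ 1 (mod 4), so quadratic reciprocity gives (9|97) = (97|9). Reduce: 97 ≡ 7 (mod 9). Now have (7|9).
9 ≡ 1 (mod 4), so quadratic reciprocity gives (7|9) = (9|7). Reduce: 9 ≡ 2 (mod 7). Now have (2|7).
Factor out 2: 2 = 2. Since 7 ≡ 7 (mod 8), (2|7) = +1. Now have (1|7).
(1|7) = 1. Collecting the sign factors: 1.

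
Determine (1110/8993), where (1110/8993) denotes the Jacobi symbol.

(1110/8993)
  = (555/8993)    [8993 ≡ 1 mod 8 ⇒ (2/8993) = +1]
  = (8993/555)    [QR: 8993 ≡ 1 mod 4, sign kept]
  = (113/555)    [8993 ≡ 113 mod 555]
  = (555/113)    [QR: 113 ≡ 1 mod 4, sign kept]
  = (103/113)    [555 ≡ 103 mod 113]
  = (113/103)    [QR: 113 ≡ 1 mod 4, sign kept]
  = (10/103)    [113 ≡ 10 mod 103]
  = (5/103)    [103 ≡ 7 mod 8 ⇒ (2/103) = +1]
  = (103/5)    [QR: 5 ≡ 1 mod 4, sign kept]
  = (3/5)    [103 ≡ 3 mod 5]
  = (5/3)    [QR: 5 ≡ 1 mod 4, sign kept]
  = (2/3)    [5 ≡ 2 mod 3]
  = -(1/3)    [3 ≡ 3 mod 8 ⇒ (2/3) = -1]
  = -1    [(1/3) = 1]

-1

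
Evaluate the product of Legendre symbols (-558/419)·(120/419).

1

By multiplicativity, (-558·120/419) = (-558/419)·(120/419).
First factor (-558/419):
Pull out -1: (-558/419) = (-1/419)·(558/419). Since 419 ≡ 3 (mod 4), (-1/419) = -1. Now have -(558/419).
Reduce the numerator: 558 ≡ 139 (mod 419), so (558/419) = (139/419).
Both 139 ≡ 3 and 419 ≡ 3 (mod 4), so reciprocity gives (139/419) = -(419/139). Reduce: 419 ≡ 2 (mod 139). Now have (2/139).
Factor out 2: 2 = 2. Since 139 ≡ 3 (mod 8), (2/139) = -1. Now have -(1/139).
(1/139) = 1. Collecting the sign factors: -1.
Second factor (120/419):
Factor out 2: 120 = 2^3·15. Since 419 ≡ 3 (mod 8), (2/419) = -1, and (2/419)^3 = -1. Now have -(15/419).
Both 15 ≡ 3 and 419 ≡ 3 (mod 4), so reciprocity gives (15/419) = -(419/15). Reduce: 419 ≡ 14 (mod 15). Now have (14/15).
Factor out 2: 14 = 2·7. Since 15 ≡ 7 (mod 8), (2/15) = +1. Now have (7/15).
Both 7 ≡ 3 and 15 ≡ 3 (mod 4), so reciprocity gives (7/15) = -(15/7). Reduce: 15 ≡ 1 (mod 7). Now have -(1/7).
(1/7) = 1. Collecting the sign factors: -1.
Product: (-1)·(-1) = 1.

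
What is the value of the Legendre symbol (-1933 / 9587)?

Pull out -1: (-1933 / 9587) = (-1 / 9587)·(1933 / 9587). Since 9587 ≡ 3 (mod 4), (-1 / 9587) = -1. Now have -(1933 / 9587).
1933 ≡ 1 (mod 4), so quadratic reciprocity gives (1933 / 9587) = (9587 / 1933). Reduce: 9587 ≡ 1855 (mod 1933). Now have -(1855 / 1933).
1933 ≡ 1 (mod 4), so quadratic reciprocity gives (1855 / 1933) = (1933 / 1855). Reduce: 1933 ≡ 78 (mod 1855). Now have -(78 / 1855).
Factor out 2: 78 = 2·39. Since 1855 ≡ 7 (mod 8), (2 / 1855) = +1. Now have -(39 / 1855).
Both 39 ≡ 3 and 1855 ≡ 3 (mod 4), so reciprocity gives (39 / 1855) = -(1855 / 39). Reduce: 1855 ≡ 22 (mod 39). Now have (22 / 39).
Factor out 2: 22 = 2·11. Since 39 ≡ 7 (mod 8), (2 / 39) = +1. Now have (11 / 39).
Both 11 ≡ 3 and 39 ≡ 3 (mod 4), so reciprocity gives (11 / 39) = -(39 / 11). Reduce: 39 ≡ 6 (mod 11). Now have -(6 / 11).
Factor out 2: 6 = 2·3. Since 11 ≡ 3 (mod 8), (2 / 11) = -1. Now have (3 / 11).
Both 3 ≡ 3 and 11 ≡ 3 (mod 4), so reciprocity gives (3 / 11) = -(11 / 3). Reduce: 11 ≡ 2 (mod 3). Now have -(2 / 3).
Factor out 2: 2 = 2. Since 3 ≡ 3 (mod 8), (2 / 3) = -1. Now have (1 / 3).
(1 / 3) = 1. Collecting the sign factors: 1.

1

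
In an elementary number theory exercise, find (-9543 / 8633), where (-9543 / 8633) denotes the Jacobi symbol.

-1

Pull out -1: (-9543 / 8633) = (-1 / 8633)·(9543 / 8633). Since 8633 ≡ 1 (mod 4), (-1 / 8633) = +1. Now have (9543 / 8633).
Reduce the numerator: 9543 ≡ 910 (mod 8633), so (9543 / 8633) = (910 / 8633).
Factor out 2: 910 = 2·455. Since 8633 ≡ 1 (mod 8), (2 / 8633) = +1. Now have (455 / 8633).
8633 ≡ 1 (mod 4), so quadratic reciprocity gives (455 / 8633) = (8633 / 455). Reduce: 8633 ≡ 443 (mod 455). Now have (443 / 455).
Both 443 ≡ 3 and 455 ≡ 3 (mod 4), so reciprocity gives (443 / 455) = -(455 / 443). Reduce: 455 ≡ 12 (mod 443). Now have -(12 / 443).
Factor out 2: 12 = 2^2·3. Since 443 ≡ 3 (mod 8), (2 / 443) = -1, and (2 / 443)^2 = +1. Now have -(3 / 443).
Both 3 ≡ 3 and 443 ≡ 3 (mod 4), so reciprocity gives (3 / 443) = -(443 / 3). Reduce: 443 ≡ 2 (mod 3). Now have (2 / 3).
Factor out 2: 2 = 2. Since 3 ≡ 3 (mod 8), (2 / 3) = -1. Now have -(1 / 3).
(1 / 3) = 1. Collecting the sign factors: -1.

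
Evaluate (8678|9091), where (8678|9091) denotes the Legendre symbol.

1

(8678|9091)
  = -(4339|9091)    [9091 ≡ 3 mod 8 ⇒ (2|9091) = -1]
  = (9091|4339)    [QR: both ≡ 3 mod 4, sign flips]
  = (413|4339)    [9091 ≡ 413 mod 4339]
  = (4339|413)    [QR: 413 ≡ 1 mod 4, sign kept]
  = (209|413)    [4339 ≡ 209 mod 413]
  = (413|209)    [QR: 209 ≡ 1 mod 4, sign kept]
  = (204|209)    [413 ≡ 204 mod 209]
  = (51|209)    [209 ≡ 1 mod 8 ⇒ (2|209)^2 = +1]
  = (209|51)    [QR: 209 ≡ 1 mod 4, sign kept]
  = (5|51)    [209 ≡ 5 mod 51]
  = (51|5)    [QR: 5 ≡ 1 mod 4, sign kept]
  = (1|5)    [51 ≡ 1 mod 5]
  = 1    [(1|5) = 1]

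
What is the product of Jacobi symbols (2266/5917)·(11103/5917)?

By multiplicativity, (2266·11103/5917) = (2266/5917)·(11103/5917).
First factor (2266/5917):
Factor out 2: 2266 = 2·1133. Since 5917 ≡ 5 (mod 8), (2/5917) = -1. Now have -(1133/5917).
1133 ≡ 1 (mod 4), so quadratic reciprocity gives (1133/5917) = (5917/1133). Reduce: 5917 ≡ 252 (mod 1133). Now have -(252/1133).
Factor out 2: 252 = 2^2·63. Since 1133 ≡ 5 (mod 8), (2/1133) = -1, and (2/1133)^2 = +1. Now have -(63/1133).
1133 ≡ 1 (mod 4), so quadratic reciprocity gives (63/1133) = (1133/63). Reduce: 1133 ≡ 62 (mod 63). Now have -(62/63).
Factor out 2: 62 = 2·31. Since 63 ≡ 7 (mod 8), (2/63) = +1. Now have -(31/63).
Both 31 ≡ 3 and 63 ≡ 3 (mod 4), so reciprocity gives (31/63) = -(63/31). Reduce: 63 ≡ 1 (mod 31). Now have (1/31).
(1/31) = 1. Collecting the sign factors: 1.
Second factor (11103/5917):
Reduce the numerator: 11103 ≡ 5186 (mod 5917), so (11103/5917) = (5186/5917).
Factor out 2: 5186 = 2·2593. Since 5917 ≡ 5 (mod 8), (2/5917) = -1. Now have -(2593/5917).
2593 ≡ 1 (mod 4), so quadratic reciprocity gives (2593/5917) = (5917/2593). Reduce: 5917 ≡ 731 (mod 2593). Now have -(731/2593).
2593 ≡ 1 (mod 4), so quadratic reciprocity gives (731/2593) = (2593/731). Reduce: 2593 ≡ 400 (mod 731). Now have -(400/731).
Factor out 2: 400 = 2^4·25. Since 731 ≡ 3 (mod 8), (2/731) = -1, and (2/731)^4 = +1. Now have -(25/731).
25 ≡ 1 (mod 4), so quadratic reciprocity gives (25/731) = (731/25). Reduce: 731 ≡ 6 (mod 25). Now have -(6/25).
Factor out 2: 6 = 2·3. Since 25 ≡ 1 (mod 8), (2/25) = +1. Now have -(3/25).
25 ≡ 1 (mod 4), so quadratic reciprocity gives (3/25) = (25/3). Reduce: 25 ≡ 1 (mod 3). Now have -(1/3).
(1/3) = 1. Collecting the sign factors: -1.
Product: (1)·(-1) = -1.

-1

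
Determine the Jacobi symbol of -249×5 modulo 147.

By multiplicativity, (-249·5|147) = (-249|147)·(5|147).
First factor (-249|147):
Pull out -1: (-249|147) = (-1|147)·(249|147). Since 147 ≡ 3 (mod 4), (-1|147) = -1. Now have -(249|147).
Reduce the numerator: 249 ≡ 102 (mod 147), so (249|147) = (102|147).
Factor out 2: 102 = 2·51. Since 147 ≡ 3 (mod 8), (2|147) = -1. Now have (51|147).
Both 51 ≡ 3 and 147 ≡ 3 (mod 4), so reciprocity gives (51|147) = -(147|51). Reduce: 147 ≡ 45 (mod 51). Now have -(45|51).
45 ≡ 1 (mod 4), so quadratic reciprocity gives (45|51) = (51|45). Reduce: 51 ≡ 6 (mod 45). Now have -(6|45).
Factor out 2: 6 = 2·3. Since 45 ≡ 5 (mod 8), (2|45) = -1. Now have (3|45).
45 ≡ 1 (mod 4), so quadratic reciprocity gives (3|45) = (45|3). Reduce: 45 ≡ 0 (mod 3). Now have (0|3).
The numerator is now 0 with denominator 3 > 1: the symbol is 0.
Second factor (5|147):
5 ≡ 1 (mod 4), so quadratic reciprocity gives (5|147) = (147|5). Reduce: 147 ≡ 2 (mod 5). Now have (2|5).
Factor out 2: 2 = 2. Since 5 ≡ 5 (mod 8), (2|5) = -1. Now have -(1|5).
(1|5) = 1. Collecting the sign factors: -1.
Product: (0)·(-1) = 0.

0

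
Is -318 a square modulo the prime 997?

no

(-318/997)
  = (679/997)    [-318 ≡ 679 mod 997]
  = (997/679)    [QR: 997 ≡ 1 mod 4, sign kept]
  = (318/679)    [997 ≡ 318 mod 679]
  = (159/679)    [679 ≡ 7 mod 8 ⇒ (2/679) = +1]
  = -(679/159)    [QR: both ≡ 3 mod 4, sign flips]
  = -(43/159)    [679 ≡ 43 mod 159]
  = (159/43)    [QR: both ≡ 3 mod 4, sign flips]
  = (30/43)    [159 ≡ 30 mod 43]
  = -(15/43)    [43 ≡ 3 mod 8 ⇒ (2/43) = -1]
  = (43/15)    [QR: both ≡ 3 mod 4, sign flips]
  = (13/15)    [43 ≡ 13 mod 15]
  = (15/13)    [QR: 13 ≡ 1 mod 4, sign kept]
  = (2/13)    [15 ≡ 2 mod 13]
  = -(1/13)    [13 ≡ 5 mod 8 ⇒ (2/13) = -1]
  = -1    [(1/13) = 1]
(-318/997) = -1, and 997 is prime, so -318 is not a quadratic residue mod 997.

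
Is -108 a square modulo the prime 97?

yes

Reduce the numerator: -108 ≡ 86 (mod 97), so (-108|97) = (86|97).
Factor out 2: 86 = 2·43. Since 97 ≡ 1 (mod 8), (2|97) = +1. Now have (43|97).
97 ≡ 1 (mod 4), so quadratic reciprocity gives (43|97) = (97|43). Reduce: 97 ≡ 11 (mod 43). Now have (11|43).
Both 11 ≡ 3 and 43 ≡ 3 (mod 4), so reciprocity gives (11|43) = -(43|11). Reduce: 43 ≡ 10 (mod 11). Now have -(10|11).
Factor out 2: 10 = 2·5. Since 11 ≡ 3 (mod 8), (2|11) = -1. Now have (5|11).
5 ≡ 1 (mod 4), so quadratic reciprocity gives (5|11) = (11|5). Reduce: 11 ≡ 1 (mod 5). Now have (1|5).
(1|5) = 1. Collecting the sign factors: 1.
(-108|97) = 1, and 97 is prime, so -108 is a quadratic residue mod 97.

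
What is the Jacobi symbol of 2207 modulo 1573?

(2207/1573)
  = (634/1573)    [2207 ≡ 634 mod 1573]
  = -(317/1573)    [1573 ≡ 5 mod 8 ⇒ (2/1573) = -1]
  = -(1573/317)    [QR: 317 ≡ 1 mod 4, sign kept]
  = -(305/317)    [1573 ≡ 305 mod 317]
  = -(317/305)    [QR: 305 ≡ 1 mod 4, sign kept]
  = -(12/305)    [317 ≡ 12 mod 305]
  = -(3/305)    [305 ≡ 1 mod 8 ⇒ (2/305)^2 = +1]
  = -(305/3)    [QR: 305 ≡ 1 mod 4, sign kept]
  = -(2/3)    [305 ≡ 2 mod 3]
  = (1/3)    [3 ≡ 3 mod 8 ⇒ (2/3) = -1]
  = 1    [(1/3) = 1]

1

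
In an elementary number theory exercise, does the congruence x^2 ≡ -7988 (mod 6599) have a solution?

no

Reduce the numerator: -7988 ≡ 5210 (mod 6599), so (-7988/6599) = (5210/6599).
Factor out 2: 5210 = 2·2605. Since 6599 ≡ 7 (mod 8), (2/6599) = +1. Now have (2605/6599).
2605 ≡ 1 (mod 4), so quadratic reciprocity gives (2605/6599) = (6599/2605). Reduce: 6599 ≡ 1389 (mod 2605). Now have (1389/2605).
1389 ≡ 1 (mod 4), so quadratic reciprocity gives (1389/2605) = (2605/1389). Reduce: 2605 ≡ 1216 (mod 1389). Now have (1216/1389).
Factor out 2: 1216 = 2^6·19. Since 1389 ≡ 5 (mod 8), (2/1389) = -1, and (2/1389)^6 = +1. Now have (19/1389).
1389 ≡ 1 (mod 4), so quadratic reciprocity gives (19/1389) = (1389/19). Reduce: 1389 ≡ 2 (mod 19). Now have (2/19).
Factor out 2: 2 = 2. Since 19 ≡ 3 (mod 8), (2/19) = -1. Now have -(1/19).
(1/19) = 1. Collecting the sign factors: -1.
The Legendre symbol is -1, so x^2 ≡ -7988 (mod 6599) has no solution.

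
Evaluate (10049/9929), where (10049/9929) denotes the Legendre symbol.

-1

Reduce the numerator: 10049 ≡ 120 (mod 9929), so (10049/9929) = (120/9929).
Factor out 2: 120 = 2^3·15. Since 9929 ≡ 1 (mod 8), (2/9929) = +1, and (2/9929)^3 = +1. Now have (15/9929).
9929 ≡ 1 (mod 4), so quadratic reciprocity gives (15/9929) = (9929/15). Reduce: 9929 ≡ 14 (mod 15). Now have (14/15).
Factor out 2: 14 = 2·7. Since 15 ≡ 7 (mod 8), (2/15) = +1. Now have (7/15).
Both 7 ≡ 3 and 15 ≡ 3 (mod 4), so reciprocity gives (7/15) = -(15/7). Reduce: 15 ≡ 1 (mod 7). Now have -(1/7).
(1/7) = 1. Collecting the sign factors: -1.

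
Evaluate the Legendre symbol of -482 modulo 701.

1

(-482 / 701)
  = (482 / 701)    [701 ≡ 1 mod 4 ⇒ (-1 / 701) = +1]
  = -(241 / 701)    [701 ≡ 5 mod 8 ⇒ (2 / 701) = -1]
  = -(701 / 241)    [QR: 241 ≡ 1 mod 4, sign kept]
  = -(219 / 241)    [701 ≡ 219 mod 241]
  = -(241 / 219)    [QR: 241 ≡ 1 mod 4, sign kept]
  = -(22 / 219)    [241 ≡ 22 mod 219]
  = (11 / 219)    [219 ≡ 3 mod 8 ⇒ (2 / 219) = -1]
  = -(219 / 11)    [QR: both ≡ 3 mod 4, sign flips]
  = -(10 / 11)    [219 ≡ 10 mod 11]
  = (5 / 11)    [11 ≡ 3 mod 8 ⇒ (2 / 11) = -1]
  = (11 / 5)    [QR: 5 ≡ 1 mod 4, sign kept]
  = (1 / 5)    [11 ≡ 1 mod 5]
  = 1    [(1 / 5) = 1]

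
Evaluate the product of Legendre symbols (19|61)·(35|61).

-1

By multiplicativity, (19·35|61) = (19|61)·(35|61).
First factor (19|61):
(19|61)
  = (61|19)    [QR: 61 ≡ 1 mod 4, sign kept]
  = (4|19)    [61 ≡ 4 mod 19]
  = (1|19)    [19 ≡ 3 mod 8 ⇒ (2|19)^2 = +1]
  = 1    [(1|19) = 1]
Second factor (35|61):
(35|61)
  = (61|35)    [QR: 61 ≡ 1 mod 4, sign kept]
  = (26|35)    [61 ≡ 26 mod 35]
  = -(13|35)    [35 ≡ 3 mod 8 ⇒ (2|35) = -1]
  = -(35|13)    [QR: 13 ≡ 1 mod 4, sign kept]
  = -(9|13)    [35 ≡ 9 mod 13]
  = -(13|9)    [QR: 9 ≡ 1 mod 4, sign kept]
  = -(4|9)    [13 ≡ 4 mod 9]
  = -(1|9)    [9 ≡ 1 mod 8 ⇒ (2|9)^2 = +1]
  = -1    [(1|9) = 1]
Product: (1)·(-1) = -1.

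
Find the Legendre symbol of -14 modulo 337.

1

Pull out -1: (-14/337) = (-1/337)·(14/337). Since 337 ≡ 1 (mod 4), (-1/337) = +1. Now have (14/337).
Factor out 2: 14 = 2·7. Since 337 ≡ 1 (mod 8), (2/337) = +1. Now have (7/337).
337 ≡ 1 (mod 4), so quadratic reciprocity gives (7/337) = (337/7). Reduce: 337 ≡ 1 (mod 7). Now have (1/7).
(1/7) = 1. Collecting the sign factors: 1.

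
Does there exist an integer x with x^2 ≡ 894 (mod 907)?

no

Factor out 2: 894 = 2·447. Since 907 ≡ 3 (mod 8), (2/907) = -1. Now have -(447/907).
Both 447 ≡ 3 and 907 ≡ 3 (mod 4), so reciprocity gives (447/907) = -(907/447). Reduce: 907 ≡ 13 (mod 447). Now have (13/447).
13 ≡ 1 (mod 4), so quadratic reciprocity gives (13/447) = (447/13). Reduce: 447 ≡ 5 (mod 13). Now have (5/13).
5 ≡ 1 (mod 4), so quadratic reciprocity gives (5/13) = (13/5). Reduce: 13 ≡ 3 (mod 5). Now have (3/5).
5 ≡ 1 (mod 4), so quadratic reciprocity gives (3/5) = (5/3). Reduce: 5 ≡ 2 (mod 3). Now have (2/3).
Factor out 2: 2 = 2. Since 3 ≡ 3 (mod 8), (2/3) = -1. Now have -(1/3).
(1/3) = 1. Collecting the sign factors: -1.
(894/907) = -1, and 907 is prime, so 894 is not a quadratic residue mod 907.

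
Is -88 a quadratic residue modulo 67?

no

Reduce the numerator: -88 ≡ 46 (mod 67), so (-88/67) = (46/67).
Factor out 2: 46 = 2·23. Since 67 ≡ 3 (mod 8), (2/67) = -1. Now have -(23/67).
Both 23 ≡ 3 and 67 ≡ 3 (mod 4), so reciprocity gives (23/67) = -(67/23). Reduce: 67 ≡ 21 (mod 23). Now have (21/23).
21 ≡ 1 (mod 4), so quadratic reciprocity gives (21/23) = (23/21). Reduce: 23 ≡ 2 (mod 21). Now have (2/21).
Factor out 2: 2 = 2. Since 21 ≡ 5 (mod 8), (2/21) = -1. Now have -(1/21).
(1/21) = 1. Collecting the sign factors: -1.
(-88/67) = -1, and 67 is prime, so -88 is not a quadratic residue mod 67.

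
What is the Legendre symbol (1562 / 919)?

1

Reduce the numerator: 1562 ≡ 643 (mod 919), so (1562 / 919) = (643 / 919).
Both 643 ≡ 3 and 919 ≡ 3 (mod 4), so reciprocity gives (643 / 919) = -(919 / 643). Reduce: 919 ≡ 276 (mod 643). Now have -(276 / 643).
Factor out 2: 276 = 2^2·69. Since 643 ≡ 3 (mod 8), (2 / 643) = -1, and (2 / 643)^2 = +1. Now have -(69 / 643).
69 ≡ 1 (mod 4), so quadratic reciprocity gives (69 / 643) = (643 / 69). Reduce: 643 ≡ 22 (mod 69). Now have -(22 / 69).
Factor out 2: 22 = 2·11. Since 69 ≡ 5 (mod 8), (2 / 69) = -1. Now have (11 / 69).
69 ≡ 1 (mod 4), so quadratic reciprocity gives (11 / 69) = (69 / 11). Reduce: 69 ≡ 3 (mod 11). Now have (3 / 11).
Both 3 ≡ 3 and 11 ≡ 3 (mod 4), so reciprocity gives (3 / 11) = -(11 / 3). Reduce: 11 ≡ 2 (mod 3). Now have -(2 / 3).
Factor out 2: 2 = 2. Since 3 ≡ 3 (mod 8), (2 / 3) = -1. Now have (1 / 3).
(1 / 3) = 1. Collecting the sign factors: 1.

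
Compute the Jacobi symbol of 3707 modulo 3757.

-1

(3707|3757)
  = (3757|3707)    [QR: 3757 ≡ 1 mod 4, sign kept]
  = (50|3707)    [3757 ≡ 50 mod 3707]
  = -(25|3707)    [3707 ≡ 3 mod 8 ⇒ (2|3707) = -1]
  = -(3707|25)    [QR: 25 ≡ 1 mod 4, sign kept]
  = -(7|25)    [3707 ≡ 7 mod 25]
  = -(25|7)    [QR: 25 ≡ 1 mod 4, sign kept]
  = -(4|7)    [25 ≡ 4 mod 7]
  = -(1|7)    [7 ≡ 7 mod 8 ⇒ (2|7)^2 = +1]
  = -1    [(1|7) = 1]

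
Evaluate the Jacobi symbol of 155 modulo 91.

Reduce the numerator: 155 ≡ 64 (mod 91), so (155 / 91) = (64 / 91).
Factor out 2: 64 = 2^6. Since 91 ≡ 3 (mod 8), (2 / 91) = -1, and (2 / 91)^6 = +1. Now have (1 / 91).
(1 / 91) = 1. Collecting the sign factors: 1.

1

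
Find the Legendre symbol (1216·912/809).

-1

By multiplicativity, (1216·912/809) = (1216/809)·(912/809).
First factor (1216/809):
Reduce the numerator: 1216 ≡ 407 (mod 809), so (1216/809) = (407/809).
809 ≡ 1 (mod 4), so quadratic reciprocity gives (407/809) = (809/407). Reduce: 809 ≡ 402 (mod 407). Now have (402/407).
Factor out 2: 402 = 2·201. Since 407 ≡ 7 (mod 8), (2/407) = +1. Now have (201/407).
201 ≡ 1 (mod 4), so quadratic reciprocity gives (201/407) = (407/201). Reduce: 407 ≡ 5 (mod 201). Now have (5/201).
5 ≡ 1 (mod 4), so quadratic reciprocity gives (5/201) = (201/5). Reduce: 201 ≡ 1 (mod 5). Now have (1/5).
(1/5) = 1. Collecting the sign factors: 1.
Second factor (912/809):
Reduce the numerator: 912 ≡ 103 (mod 809), so (912/809) = (103/809).
809 ≡ 1 (mod 4), so quadratic reciprocity gives (103/809) = (809/103). Reduce: 809 ≡ 88 (mod 103). Now have (88/103).
Factor out 2: 88 = 2^3·11. Since 103 ≡ 7 (mod 8), (2/103) = +1, and (2/103)^3 = +1. Now have (11/103).
Both 11 ≡ 3 and 103 ≡ 3 (mod 4), so reciprocity gives (11/103) = -(103/11). Reduce: 103 ≡ 4 (mod 11). Now have -(4/11).
Factor out 2: 4 = 2^2. Since 11 ≡ 3 (mod 8), (2/11) = -1, and (2/11)^2 = +1. Now have -(1/11).
(1/11) = 1. Collecting the sign factors: -1.
Product: (1)·(-1) = -1.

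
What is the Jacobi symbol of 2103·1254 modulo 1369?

By multiplicativity, (2103·1254/1369) = (2103/1369)·(1254/1369).
First factor (2103/1369):
Reduce the numerator: 2103 ≡ 734 (mod 1369), so (2103/1369) = (734/1369).
Factor out 2: 734 = 2·367. Since 1369 ≡ 1 (mod 8), (2/1369) = +1. Now have (367/1369).
1369 ≡ 1 (mod 4), so quadratic reciprocity gives (367/1369) = (1369/367). Reduce: 1369 ≡ 268 (mod 367). Now have (268/367).
Factor out 2: 268 = 2^2·67. Since 367 ≡ 7 (mod 8), (2/367) = +1, and (2/367)^2 = +1. Now have (67/367).
Both 67 ≡ 3 and 367 ≡ 3 (mod 4), so reciprocity gives (67/367) = -(367/67). Reduce: 367 ≡ 32 (mod 67). Now have -(32/67).
Factor out 2: 32 = 2^5. Since 67 ≡ 3 (mod 8), (2/67) = -1, and (2/67)^5 = -1. Now have (1/67).
(1/67) = 1. Collecting the sign factors: 1.
Second factor (1254/1369):
Factor out 2: 1254 = 2·627. Since 1369 ≡ 1 (mod 8), (2/1369) = +1. Now have (627/1369).
1369 ≡ 1 (mod 4), so quadratic reciprocity gives (627/1369) = (1369/627). Reduce: 1369 ≡ 115 (mod 627). Now have (115/627).
Both 115 ≡ 3 and 627 ≡ 3 (mod 4), so reciprocity gives (115/627) = -(627/115). Reduce: 627 ≡ 52 (mod 115). Now have -(52/115).
Factor out 2: 52 = 2^2·13. Since 115 ≡ 3 (mod 8), (2/115) = -1, and (2/115)^2 = +1. Now have -(13/115).
13 ≡ 1 (mod 4), so quadratic reciprocity gives (13/115) = (115/13). Reduce: 115 ≡ 11 (mod 13). Now have -(11/13).
13 ≡ 1 (mod 4), so quadratic reciprocity gives (11/13) = (13/11). Reduce: 13 ≡ 2 (mod 11). Now have -(2/11).
Factor out 2: 2 = 2. Since 11 ≡ 3 (mod 8), (2/11) = -1. Now have (1/11).
(1/11) = 1. Collecting the sign factors: 1.
Product: (1)·(1) = 1.

1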